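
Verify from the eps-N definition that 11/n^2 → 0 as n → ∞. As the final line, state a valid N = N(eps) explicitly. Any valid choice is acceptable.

N = (11/eps)^{1/2}

Let eps > 0. For n ≥ 1, |11/n^2 − 0| = 11/n^2.
11/n^2 < eps ⇔ n^2 > 11/eps ⇔ n > (11/eps)^{1/2}.
Take N = (11/eps)^{1/2}. Then n > N implies 11/n^2 < eps.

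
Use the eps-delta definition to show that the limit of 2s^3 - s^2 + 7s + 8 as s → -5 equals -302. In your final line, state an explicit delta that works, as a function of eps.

delta = min(2, eps/237)

Fix eps > 0. We want delta > 0 such that 0 < |s + 5| < delta implies |(2s^3 - s^2 + 7s + 8) + 302| < eps.
(2s^3 - s^2 + 7s + 8) + 302 = 2s^3 - s^2 + 7s + 310 = (s + 5)(2s^2 - 11s + 62).
So |(2s^3 - s^2 + 7s + 8) + 302| = |s + 5|·|2s^2 - 11s + 62|.
Require delta ≤ 2. Then |s + 5| < 2 gives |s| < 7, and by the triangle inequality |2s^2 - 11s + 62| ≤ 2·7^2 + 11·7 + 62 = 237.
Hence |(2s^3 - s^2 + 7s + 8) + 302| ≤ 237|s + 5| < eps provided |s + 5| < eps/237.
Take delta = min(2, eps/237). Then 0 < |s + 5| < delta gives both |s + 5| < 2 and |s + 5| < eps/237, so |(2s^3 - s^2 + 7s + 8) + 302| < eps.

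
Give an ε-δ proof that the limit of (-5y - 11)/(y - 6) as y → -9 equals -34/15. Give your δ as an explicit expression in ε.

Fix ε > 0. We want δ > 0 with 0 < |y + 9| < δ ⇒ |(-5y - 11)/(y - 6) + 34/15| < ε.
Combining over a common denominator, (-5y - 11)/(y - 6) + 34/15 = [(-5y - 11)·(-15) − 34·(y - 6)] / [(-15)·(y - 6)] = 41(y + 9) / ((-15)(y - 6)).
So |(-5y - 11)/(y - 6) + 34/15| = 41|y + 9| / (15·|y − 6|).
Require δ ≤ 15/2, so |y − 6| ≥ |-15| − |y + 9| > 15 − 15/2 = 15/2.
Hence |(-5y - 11)/(y - 6) + 34/15| < 41|y + 9|/(15·(15/2)) = (82/225)|y + 9|, which is < ε once |y + 9| < (225/82)ε.
Take δ = min(15/2, (225/82)ε). Then 0 < |y + 9| < δ forces both bounds, so |(-5y - 11)/(y - 6) + 34/15| < ε.

δ = min(15/2, (225/82)ε)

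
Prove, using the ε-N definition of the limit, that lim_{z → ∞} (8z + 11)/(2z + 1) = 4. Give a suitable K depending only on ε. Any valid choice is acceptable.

Suppose ε > 0. We seek K > 0 such that z > K implies |(8z + 11)/(2z + 1) − 4| < ε.
(8z + 11)/(2z + 1) − 4 = (2(8z + 11) − 8(2z + 1)) / (2(2z + 1)) = 14/(2(2z + 1)).
For z > 0 we have 2z + 1 > 2z, so |(8z + 11)/(2z + 1) − 4| = 14/(2(2z + 1)) < 14/(2·2z) = (7/2)/z.
Thus |(8z + 11)/(2z + 1) − 4| < ε whenever z > (7/2)/ε.
Take K = (7/2)/ε. If z > K then |(8z + 11)/(2z + 1) − 4| < (7/2)/z < ε.

K = (7/2)/ε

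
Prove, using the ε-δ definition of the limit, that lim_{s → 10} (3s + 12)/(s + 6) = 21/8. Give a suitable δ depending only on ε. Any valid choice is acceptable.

δ = min(8, (64/3)ε)

Let ε > 0. We want δ > 0 with 0 < |s − 10| < δ ⇒ |(3s + 12)/(s + 6) − (21/8)| < ε.
Combining over a common denominator, (3s + 12)/(s + 6) − (21/8) = [(3s + 12)·16 − 42·(s + 6)] / [16·(s + 6)] = 6(s − 10) / (16(s + 6)).
So |(3s + 12)/(s + 6) − (21/8)| = 6|s − 10| / (16·|s + 6|).
Require δ ≤ 8, so |s + 6| ≥ |16| − |s − 10| > 16 − 8 = 8.
Hence |(3s + 12)/(s + 6) − (21/8)| < 6|s − 10|/(16·8) = (3/64)|s − 10|, which is < ε once |s − 10| < (64/3)ε.
Take δ = min(8, (64/3)ε). Then 0 < |s − 10| < δ forces both bounds, so |(3s + 12)/(s + 6) − (21/8)| < ε.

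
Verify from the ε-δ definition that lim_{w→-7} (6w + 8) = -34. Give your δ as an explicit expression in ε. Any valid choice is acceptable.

Let ε > 0. We need δ > 0 so that 0 < |w + 7| < δ implies |(6w + 8) + 34| < ε.
Since (6w + 8) + 34 = 6(w + 7), we have |(6w + 8) + 34| = 6|w + 7|.
Thus it suffices that |w + 7| < ε/6.
Choosing δ = ε/6 gives |(6w + 8) + 34| = 6|w + 7| < ε whenever |w + 7| < δ.

δ = ε/6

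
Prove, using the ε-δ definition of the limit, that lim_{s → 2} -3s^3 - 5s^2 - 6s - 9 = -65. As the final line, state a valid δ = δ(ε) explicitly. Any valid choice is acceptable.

Let ε > 0. We want δ > 0 such that 0 < |s − 2| < δ implies |(-3s^3 - 5s^2 - 6s - 9) + 65| < ε.
(-3s^3 - 5s^2 - 6s - 9) + 65 = -3s^3 - 5s^2 - 6s + 56 = (s − 2)(-3s^2 - 11s - 28).
So |(-3s^3 - 5s^2 - 6s - 9) + 65| = |s − 2|·|-3s^2 - 11s - 28|.
Assume first that |s − 2| < 1, so |s| < 3. Then |-3s^2 - 11s - 28| ≤ 3·3^2 + 11·3 + 28 = 88.
Hence |(-3s^3 - 5s^2 - 6s - 9) + 65| ≤ 88|s − 2| < ε provided |s − 2| < ε/88.
Choosing δ = min(1, ε/88) ensures both conditions, hence |(-3s^3 - 5s^2 - 6s - 9) + 65| < ε.

δ = min(1, ε/88)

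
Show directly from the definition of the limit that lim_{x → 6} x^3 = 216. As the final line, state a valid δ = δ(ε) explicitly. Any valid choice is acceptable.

δ = min(1, ε/127)

Let ε > 0. We seek δ > 0 with 0 < |x − 6| < δ ⇒ |x^3 − 216| < ε.
Factor: x^3 − 216 = (x − 6)(x^2 + 6x + 36), so |x^3 − 216| = |x − 6|·|x^2 + 6x + 36|.
Restrict δ ≤ 1. Then |x − 6| < 1 gives |x| < 7, so by the triangle inequality |x^2 + 6x + 36| ≤ 7^2 + 6·7 + 36 = 127.
Hence |x^3 − 216| ≤ 127|x − 6|, which is < ε once |x − 6| < ε/127.
Take δ = min(1, ε/127). If 0 < |x − 6| < δ then both bounds hold and |x^3 − 216| ≤ 127|x − 6| < 127·(ε/127) = ε.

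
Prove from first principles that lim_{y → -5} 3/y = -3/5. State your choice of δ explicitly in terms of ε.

δ = min(5/2, (25/6)ε)

Let ε > 0 be given. We seek δ > 0 such that 0 < |y + 5| < δ implies |3/y + 3/5| < ε.
|3/y + 3/5| = 3·|-5 − y|/(5·|y|) = 3|y + 5|/(5|y|).
Restrict δ ≤ 5/2. Then |y + 5| < 5/2 gives |y| > 5/2, so 5|y| > 25/2.
Then |3/y + 3/5| < 3|y + 5|/(25/2), which is < ε when |y + 5| < (25/6)ε.
Take δ = min(5/2, (25/6)ε). Then 0 < |y + 5| < δ gives both |y + 5| < 5/2 and |y + 5| < (25/6)ε, so |3/y + 3/5| < ε.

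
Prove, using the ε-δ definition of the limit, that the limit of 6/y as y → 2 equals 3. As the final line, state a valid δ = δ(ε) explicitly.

Suppose ε > 0. We seek δ > 0 such that 0 < |y − 2| < δ implies |6/y − 3| < ε.
|6/y − 3| = 6·|2 − y|/(2·|y|) = 6|y − 2|/(2|y|).
Require δ ≤ 1 so that |y| > 2 − 1 = 1, hence 2|y| > 2.
Then |6/y − 3| < 6|y − 2|/2, which is < ε when |y − 2| < (1/3)ε.
Take δ = min(1, (1/3)ε). Then 0 < |y − 2| < δ gives both |y − 2| < 1 and |y − 2| < (1/3)ε, so |6/y − 3| < ε.

δ = min(1, (1/3)ε)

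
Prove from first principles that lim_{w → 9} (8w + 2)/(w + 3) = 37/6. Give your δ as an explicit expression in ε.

δ = min(6, (36/11)ε)

Let ε > 0 be given. We want δ > 0 with 0 < |w − 9| < δ ⇒ |(8w + 2)/(w + 3) − (37/6)| < ε.
Combining over a common denominator, (8w + 2)/(w + 3) − (37/6) = [(8w + 2)·12 − 74·(w + 3)] / [12·(w + 3)] = 22(w − 9) / (12(w + 3)).
So |(8w + 2)/(w + 3) − (37/6)| = 22|w − 9| / (12·|w + 3|).
Restrict δ ≤ 6. Then |w − 9| < 6 gives |w + 3| = |(w − 9) + 12| ≥ 12 − 6 = 6.
Hence |(8w + 2)/(w + 3) − (37/6)| < 22|w − 9|/(12·6) = (11/36)|w − 9|, which is < ε once |w − 9| < (36/11)ε.
Take δ = min(6, (36/11)ε). Then 0 < |w − 9| < δ forces both bounds, so |(8w + 2)/(w + 3) − (37/6)| < ε.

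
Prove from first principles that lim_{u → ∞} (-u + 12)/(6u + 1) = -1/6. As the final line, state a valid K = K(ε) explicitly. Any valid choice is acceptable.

K = (73/36)/ε

Fix ε > 0. We seek K > 0 such that u > K implies |(-u + 12)/(6u + 1) + 1/6| < ε.
(-u + 12)/(6u + 1) + 1/6 = (6(-u + 12) − (-1)(6u + 1)) / (6(6u + 1)) = 73/(6(6u + 1)).
For u > 0 we have 6u + 1 > 6u, so |(-u + 12)/(6u + 1) + 1/6| = 73/(6(6u + 1)) < 73/(6·6u) = (73/36)/u.
Thus |(-u + 12)/(6u + 1) + 1/6| < ε whenever u > (73/36)/ε.
Take K = (73/36)/ε. If u > K then |(-u + 12)/(6u + 1) + 1/6| < (73/36)/u < ε.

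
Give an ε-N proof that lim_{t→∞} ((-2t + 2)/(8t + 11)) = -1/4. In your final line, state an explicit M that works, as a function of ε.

Let ε > 0 be given. We seek M > 0 such that t > M implies |(-2t + 2)/(8t + 11) + 1/4| < ε.
(-2t + 2)/(8t + 11) + 1/4 = (8(-2t + 2) − (-2)(8t + 11)) / (8(8t + 11)) = 38/(8(8t + 11)).
For t > 0 we have 8t + 11 > 8t, so |(-2t + 2)/(8t + 11) + 1/4| = 38/(8(8t + 11)) < 38/(8·8t) = (19/32)/t.
Thus |(-2t + 2)/(8t + 11) + 1/4| < ε whenever t > (19/32)/ε.
Take M = (19/32)/ε. If t > M then |(-2t + 2)/(8t + 11) + 1/4| < (19/32)/t < ε.

M = (19/32)/ε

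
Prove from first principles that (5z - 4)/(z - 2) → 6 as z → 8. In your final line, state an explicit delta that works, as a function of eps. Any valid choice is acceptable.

delta = min(3, 3eps)

Fix eps > 0. We want delta > 0 with 0 < |z − 8| < delta ⇒ |(5z - 4)/(z - 2) − 6| < eps.
Combining over a common denominator, (5z - 4)/(z - 2) − 6 = [(5z - 4)·6 − 36·(z - 2)] / [6·(z - 2)] = -6(z − 8) / (6(z - 2)).
So |(5z - 4)/(z - 2) − 6| = 6|z − 8| / (6·|z − 2|).
Require delta ≤ 3, so |z − 2| ≥ |6| − |z − 8| > 6 − 3 = 3.
Hence |(5z - 4)/(z - 2) − 6| < 6|z − 8|/(6·3) = (1/3)|z − 8|, which is < eps once |z − 8| < 3eps.
Take delta = min(3, 3eps). Then 0 < |z − 8| < delta forces both bounds, so |(5z - 4)/(z - 2) − 6| < eps.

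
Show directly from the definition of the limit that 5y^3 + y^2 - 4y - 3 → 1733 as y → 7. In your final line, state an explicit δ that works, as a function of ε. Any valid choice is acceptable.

Suppose ε > 0. We want δ > 0 such that 0 < |y − 7| < δ implies |(5y^3 + y^2 - 4y - 3) − 1733| < ε.
(5y^3 + y^2 - 4y - 3) − 1733 = 5y^3 + y^2 - 4y - 1736 = (y − 7)(5y^2 + 36y + 248).
So |(5y^3 + y^2 - 4y - 3) − 1733| = |y − 7|·|5y^2 + 36y + 248|.
Require δ ≤ 1. Then |y − 7| < 1 gives |y| < 8, and by the triangle inequality |5y^2 + 36y + 248| ≤ 5·8^2 + 36·8 + 248 = 856.
Hence |(5y^3 + y^2 - 4y - 3) − 1733| ≤ 856|y − 7| < ε provided |y − 7| < ε/856.
Choosing δ = min(1, ε/856) ensures both conditions, hence |(5y^3 + y^2 - 4y - 3) − 1733| < ε.

δ = min(1, ε/856)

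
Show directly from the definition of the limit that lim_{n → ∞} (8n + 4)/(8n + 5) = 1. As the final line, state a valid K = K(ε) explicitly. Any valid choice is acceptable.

K = (1/8)/ε

Suppose ε > 0. For n ≥ 1, |(8n + 4)/(8n + 5) − 1| = |-8|/(8(8n + 5)) = 8/(8(8n + 5)).
Since 8n + 5 ≥ 8n for n ≥ 1, this is ≤ 8/(8·8n) = (1/8)/n.
So |(8n + 4)/(8n + 5) − 1| < ε whenever n > (1/8)/ε.
Take K = (1/8)/ε. If n > K then |(8n + 4)/(8n + 5) − 1| ≤ (1/8)/n < ε.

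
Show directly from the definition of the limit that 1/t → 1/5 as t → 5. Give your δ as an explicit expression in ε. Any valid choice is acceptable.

Suppose ε > 0. We seek δ > 0 such that 0 < |t − 5| < δ implies |1/t − (1/5)| < ε.
|1/t − (1/5)| = |5 − t|/(5·|t|) = |t − 5|/(5|t|).
Require δ ≤ 5/2 so that |t| > 5 − 5/2 = 5/2, hence 5|t| > 25/2.
Then |1/t − (1/5)| < |t − 5|/(25/2), which is < ε when |t − 5| < (25/2)ε.
Take δ = min(5/2, (25/2)ε). Then 0 < |t − 5| < δ gives both |t − 5| < 5/2 and |t − 5| < (25/2)ε, so |1/t − (1/5)| < ε.

δ = min(5/2, (25/2)ε)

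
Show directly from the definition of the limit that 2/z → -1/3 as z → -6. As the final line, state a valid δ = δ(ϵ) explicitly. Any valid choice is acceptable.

δ = min(3, 9ϵ)

Fix ϵ > 0. We seek δ > 0 such that 0 < |z + 6| < δ implies |2/z + 1/3| < ϵ.
|2/z + 1/3| = 2·|-6 − z|/(6·|z|) = 2|z + 6|/(6|z|).
Restrict δ ≤ 3. Then |z + 6| < 3 gives |z| > 3, so 6|z| > 18.
Then |2/z + 1/3| < 2|z + 6|/18, which is < ϵ when |z + 6| < 9ϵ.
Take δ = min(3, 9ϵ). Then 0 < |z + 6| < δ gives both |z + 6| < 3 and |z + 6| < 9ϵ, so |2/z + 1/3| < ϵ.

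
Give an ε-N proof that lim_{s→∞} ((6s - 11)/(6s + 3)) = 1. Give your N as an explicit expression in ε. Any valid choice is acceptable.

N = (7/3)/ε

Let ε > 0. We seek N > 0 such that s > N implies |(6s - 11)/(6s + 3) − 1| < ε.
(6s - 11)/(6s + 3) − 1 = (6(6s - 11) − 6(6s + 3)) / (6(6s + 3)) = -84/(6(6s + 3)).
For s > 0 we have 6s + 3 > 6s, so |(6s - 11)/(6s + 3) − 1| = 84/(6(6s + 3)) < 84/(6·6s) = (7/3)/s.
Thus |(6s - 11)/(6s + 3) − 1| < ε whenever s > (7/3)/ε.
Take N = (7/3)/ε. If s > N then |(6s - 11)/(6s + 3) − 1| < (7/3)/s < ε.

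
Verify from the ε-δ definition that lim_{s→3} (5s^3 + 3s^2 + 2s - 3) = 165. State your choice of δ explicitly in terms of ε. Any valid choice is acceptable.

δ = min(1, ε/208)

Let ε > 0 be given. We want δ > 0 such that 0 < |s − 3| < δ implies |(5s^3 + 3s^2 + 2s - 3) − 165| < ε.
(5s^3 + 3s^2 + 2s - 3) − 165 = 5s^3 + 3s^2 + 2s - 168 = (s − 3)(5s^2 + 18s + 56).
So |(5s^3 + 3s^2 + 2s - 3) − 165| = |s − 3|·|5s^2 + 18s + 56|.
Require δ ≤ 1. Then |s − 3| < 1 gives |s| < 4, and by the triangle inequality |5s^2 + 18s + 56| ≤ 5·4^2 + 18·4 + 56 = 208.
Hence |(5s^3 + 3s^2 + 2s - 3) − 165| ≤ 208|s − 3| < ε provided |s − 3| < ε/208.
Choosing δ = min(1, ε/208) ensures both conditions, hence |(5s^3 + 3s^2 + 2s - 3) − 165| < ε.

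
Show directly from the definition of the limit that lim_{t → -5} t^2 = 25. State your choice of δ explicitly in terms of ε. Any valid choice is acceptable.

Let ε > 0. We seek δ > 0 with 0 < |t + 5| < δ ⇒ |t^2 − 25| < ε.
Factor: t^2 − 25 = (t + 5)(t - 5), so |t^2 − 25| = |t + 5|·|t - 5|.
Restrict δ ≤ 1. Then |t + 5| < 1 gives |t| < 6, so by the triangle inequality |t - 5| ≤ 6 + 5 = 11.
Hence |t^2 − 25| ≤ 11|t + 5|, which is < ε once |t + 5| < ε/11.
Take δ = min(1, ε/11). If 0 < |t + 5| < δ then both bounds hold and |t^2 − 25| ≤ 11|t + 5| < 11·(ε/11) = ε.

δ = min(1, ε/11)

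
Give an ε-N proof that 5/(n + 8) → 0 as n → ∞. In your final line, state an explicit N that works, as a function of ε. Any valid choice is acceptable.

Suppose ε > 0. For n ≥ 1, |5/(n + 8) − 0| = 5/(n + 8) ≤ 5/n.
We need 5/n < ε, i.e. n > 5/ε.
Take N = 5/ε. If n > N then |5/(n + 8)| ≤ 5/n < ε.

N = 5/ε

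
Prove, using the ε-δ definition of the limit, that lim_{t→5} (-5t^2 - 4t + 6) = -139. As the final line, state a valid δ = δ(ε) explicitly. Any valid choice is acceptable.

δ = min(1, ε/59)

Let ε > 0 be given. We want δ > 0 such that 0 < |t − 5| < δ implies |(-5t^2 - 4t + 6) + 139| < ε.
(-5t^2 - 4t + 6) + 139 = -5t^2 - 4t + 145 = (t − 5)(-5t - 29).
So |(-5t^2 - 4t + 6) + 139| = |t − 5|·|-5t - 29|.
Require δ ≤ 1. Then |t − 5| < 1 gives |t| < 6, and by the triangle inequality |-5t - 29| ≤ 5·6 + 29 = 59.
Hence |(-5t^2 - 4t + 6) + 139| ≤ 59|t − 5| < ε provided |t − 5| < ε/59.
Choosing δ = min(1, ε/59) ensures both conditions, hence |(-5t^2 - 4t + 6) + 139| < ε.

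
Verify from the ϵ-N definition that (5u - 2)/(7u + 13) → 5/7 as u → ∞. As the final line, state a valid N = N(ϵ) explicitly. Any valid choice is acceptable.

N = (79/49)/ϵ

Suppose ϵ > 0. We seek N > 0 such that u > N implies |(5u - 2)/(7u + 13) − (5/7)| < ϵ.
(5u - 2)/(7u + 13) − (5/7) = (7(5u - 2) − 5(7u + 13)) / (7(7u + 13)) = -79/(7(7u + 13)).
For u > 0 we have 7u + 13 > 7u, so |(5u - 2)/(7u + 13) − (5/7)| = 79/(7(7u + 13)) < 79/(7·7u) = (79/49)/u.
Thus |(5u - 2)/(7u + 13) − (5/7)| < ϵ whenever u > (79/49)/ϵ.
Take N = (79/49)/ϵ. If u > N then |(5u - 2)/(7u + 13) − (5/7)| < (79/49)/u < ϵ.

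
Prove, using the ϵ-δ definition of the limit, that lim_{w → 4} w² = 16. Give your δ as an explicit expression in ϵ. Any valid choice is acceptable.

Let ϵ > 0. We seek δ > 0 with 0 < |w − 4| < δ ⇒ |w² − 16| < ϵ.
Factor: w² − 16 = (w − 4)(w + 4), so |w² − 16| = |w − 4|·|w + 4|.
Restrict δ ≤ 1. Then |w − 4| < 1 gives |w| < 5, so by the triangle inequality |w + 4| ≤ 5 + 4 = 9.
Hence |w² − 16| ≤ 9|w − 4|, which is < ϵ once |w − 4| < ϵ/9.
Take δ = min(1, ϵ/9). If 0 < |w − 4| < δ then both bounds hold and |w² − 16| ≤ 9|w − 4| < 9·(ϵ/9) = ϵ.

δ = min(1, ϵ/9)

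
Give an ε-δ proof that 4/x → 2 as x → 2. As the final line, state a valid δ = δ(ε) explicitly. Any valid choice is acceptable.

δ = min(1, (1/2)ε)

Fix ε > 0. We seek δ > 0 such that 0 < |x − 2| < δ implies |4/x − 2| < ε.
|4/x − 2| = 4·|2 − x|/(2·|x|) = 4|x − 2|/(2|x|).
Require δ ≤ 1 so that |x| > 2 − 1 = 1, hence 2|x| > 2.
Then |4/x − 2| < 4|x − 2|/2, which is < ε when |x − 2| < (1/2)ε.
Take δ = min(1, (1/2)ε). Then 0 < |x − 2| < δ gives both |x − 2| < 1 and |x − 2| < (1/2)ε, so |4/x − 2| < ε.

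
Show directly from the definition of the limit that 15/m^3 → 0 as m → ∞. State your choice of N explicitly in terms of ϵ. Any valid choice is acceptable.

Let ϵ > 0 be given. For m ≥ 1, |15/m^3 − 0| = 15/m^3.
15/m^3 < ϵ ⇔ m^3 > 15/ϵ ⇔ m > (15/ϵ)^{1/3}.
Take N = (15/ϵ)^{1/3}. Then m > N implies 15/m^3 < ϵ.

N = (15/ϵ)^{1/3}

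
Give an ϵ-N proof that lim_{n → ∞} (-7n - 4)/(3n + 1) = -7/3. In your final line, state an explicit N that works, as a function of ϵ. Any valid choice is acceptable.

N = (5/9)/ϵ

Fix ϵ > 0. For n ≥ 1, |(-7n - 4)/(3n + 1) + 7/3| = |-5|/(3(3n + 1)) = 5/(3(3n + 1)).
Since 3n + 1 ≥ 3n for n ≥ 1, this is ≤ 5/(3·3n) = (5/9)/n.
So |(-7n - 4)/(3n + 1) + 7/3| < ϵ whenever n > (5/9)/ϵ.
Take N = (5/9)/ϵ. If n > N then |(-7n - 4)/(3n + 1) + 7/3| ≤ (5/9)/n < ϵ.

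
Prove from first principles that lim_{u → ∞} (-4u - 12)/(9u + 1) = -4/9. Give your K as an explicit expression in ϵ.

K = (104/81)/ϵ

Let ϵ > 0. We seek K > 0 such that u > K implies |(-4u - 12)/(9u + 1) + 4/9| < ϵ.
(-4u - 12)/(9u + 1) + 4/9 = (9(-4u - 12) − (-4)(9u + 1)) / (9(9u + 1)) = -104/(9(9u + 1)).
For u > 0 we have 9u + 1 > 9u, so |(-4u - 12)/(9u + 1) + 4/9| = 104/(9(9u + 1)) < 104/(9·9u) = (104/81)/u.
Thus |(-4u - 12)/(9u + 1) + 4/9| < ϵ whenever u > (104/81)/ϵ.
Take K = (104/81)/ϵ. If u > K then |(-4u - 12)/(9u + 1) + 4/9| < (104/81)/u < ϵ.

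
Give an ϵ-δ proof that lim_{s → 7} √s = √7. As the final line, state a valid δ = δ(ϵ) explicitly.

Fix ϵ > 0. We want δ > 0 such that 0 < |s − 7| < δ implies |√s − √7| < ϵ.
Rationalise: √s − √7 = (s − 7)/(√s + √7), so |√s − √7| = |s − 7|/(√s + √7).
Restrict δ ≤ 7 so that |s − 7| < 7 forces s > 0, and then √s + √7 > √7.
Hence |√s − √7| < |s − 7|/√7, which is < ϵ once |s − 7| < √7·ϵ.
Take δ = min(7, √7·ϵ). If 0 < |s − 7| < δ then s > 0 and |√s − √7| < |s − 7|/√7 < ϵ.

δ = min(7, √7·ϵ)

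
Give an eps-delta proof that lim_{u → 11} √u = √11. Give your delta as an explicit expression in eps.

Fix eps > 0. We want delta > 0 such that 0 < |u − 11| < delta implies |√u − √11| < eps.
Rationalise: √u − √11 = (u − 11)/(√u + √11), so |√u − √11| = |u − 11|/(√u + √11).
Restrict delta ≤ 11 so that |u − 11| < 11 forces u > 0, and then √u + √11 > √11.
Hence |√u − √11| < |u − 11|/√11, which is < eps once |u − 11| < √11·eps.
Take delta = min(11, √11·eps). If 0 < |u − 11| < delta then u > 0 and |√u − √11| < |u − 11|/√11 < eps.

delta = min(11, √11·eps)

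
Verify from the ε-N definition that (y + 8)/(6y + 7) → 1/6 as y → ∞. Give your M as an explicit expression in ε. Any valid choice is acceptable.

M = (41/36)/ε

Suppose ε > 0. We seek M > 0 such that y > M implies |(y + 8)/(6y + 7) − (1/6)| < ε.
(y + 8)/(6y + 7) − (1/6) = (6(y + 8) − (6y + 7)) / (6(6y + 7)) = 41/(6(6y + 7)).
For y > 0 we have 6y + 7 > 6y, so |(y + 8)/(6y + 7) − (1/6)| = 41/(6(6y + 7)) < 41/(6·6y) = (41/36)/y.
Thus |(y + 8)/(6y + 7) − (1/6)| < ε whenever y > (41/36)/ε.
Take M = (41/36)/ε. If y > M then |(y + 8)/(6y + 7) − (1/6)| < (41/36)/y < ε.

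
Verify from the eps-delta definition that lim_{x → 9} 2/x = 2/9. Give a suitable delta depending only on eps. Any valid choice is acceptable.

Let eps > 0 be given. We seek delta > 0 such that 0 < |x − 9| < delta implies |2/x − (2/9)| < eps.
|2/x − (2/9)| = 2·|9 − x|/(9·|x|) = 2|x − 9|/(9|x|).
Require delta ≤ 9/2 so that |x| > 9 − 9/2 = 9/2, hence 9|x| > 81/2.
Then |2/x − (2/9)| < 2|x − 9|/(81/2), which is < eps when |x − 9| < (81/4)eps.
Take delta = min(9/2, (81/4)eps). Then 0 < |x − 9| < delta gives both |x − 9| < 9/2 and |x − 9| < (81/4)eps, so |2/x − (2/9)| < eps.

delta = min(9/2, (81/4)eps)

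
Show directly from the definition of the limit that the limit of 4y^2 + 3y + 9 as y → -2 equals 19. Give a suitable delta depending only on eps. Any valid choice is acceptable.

Suppose eps > 0. We want delta > 0 such that 0 < |y + 2| < delta implies |(4y^2 + 3y + 9) − 19| < eps.
(4y^2 + 3y + 9) − 19 = 4y^2 + 3y - 10 = (y + 2)(4y - 5).
So |(4y^2 + 3y + 9) − 19| = |y + 2|·|4y - 5|.
Require delta ≤ 1. Then |y + 2| < 1 gives |y| < 3, and by the triangle inequality |4y - 5| ≤ 4·3 + 5 = 17.
Hence |(4y^2 + 3y + 9) − 19| ≤ 17|y + 2| < eps provided |y + 2| < eps/17.
Choosing delta = min(1, eps/17) ensures both conditions, hence |(4y^2 + 3y + 9) − 19| < eps.

delta = min(1, eps/17)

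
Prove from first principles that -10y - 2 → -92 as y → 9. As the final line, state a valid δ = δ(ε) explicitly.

δ = ε/10

Fix ε > 0. We need δ > 0 so that 0 < |y − 9| < δ implies |(-10y - 2) + 92| < ε.
Since (-10y - 2) + 92 = -10(y − 9), we have |(-10y - 2) + 92| = 10|y − 9|.
So 10|y − 9| < ε exactly when |y − 9| < ε/10.
Take δ = ε/10. If 0 < |y − 9| < δ then |(-10y - 2) + 92| = 10|y − 9| < 10·(ε/10) = ε.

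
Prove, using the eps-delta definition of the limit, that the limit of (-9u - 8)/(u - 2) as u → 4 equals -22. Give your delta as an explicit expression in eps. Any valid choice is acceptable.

Suppose eps > 0. We want delta > 0 with 0 < |u − 4| < delta ⇒ |(-9u - 8)/(u - 2) + 22| < eps.
Combining over a common denominator, (-9u - 8)/(u - 2) + 22 = [(-9u - 8)·2 − (-44)·(u - 2)] / [2·(u - 2)] = 26(u − 4) / (2(u - 2)).
So |(-9u - 8)/(u - 2) + 22| = 26|u − 4| / (2·|u − 2|).
Require delta ≤ 1, so |u − 2| ≥ |2| − |u − 4| > 2 − 1 = 1.
Hence |(-9u - 8)/(u - 2) + 22| < 26|u − 4|/(2·1) = 13|u − 4|, which is < eps once |u − 4| < (1/13)eps.
Take delta = min(1, (1/13)eps). Then 0 < |u − 4| < delta forces both bounds, so |(-9u - 8)/(u - 2) + 22| < eps.

delta = min(1, (1/13)eps)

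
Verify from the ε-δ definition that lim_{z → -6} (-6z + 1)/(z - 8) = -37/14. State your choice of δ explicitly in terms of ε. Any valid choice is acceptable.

δ = min(7, (98/47)ε)

Let ε > 0 be given. We want δ > 0 with 0 < |z + 6| < δ ⇒ |(-6z + 1)/(z - 8) + 37/14| < ε.
Combining over a common denominator, (-6z + 1)/(z - 8) + 37/14 = [(-6z + 1)·(-14) − 37·(z - 8)] / [(-14)·(z - 8)] = 47(z + 6) / ((-14)(z - 8)).
So |(-6z + 1)/(z - 8) + 37/14| = 47|z + 6| / (14·|z − 8|).
Restrict δ ≤ 7. Then |z + 6| < 7 gives |z − 8| = |(z + 6) + (-14)| ≥ 14 − 7 = 7.
Hence |(-6z + 1)/(z - 8) + 37/14| < 47|z + 6|/(14·7) = (47/98)|z + 6|, which is < ε once |z + 6| < (98/47)ε.
Take δ = min(7, (98/47)ε). Then 0 < |z + 6| < δ forces both bounds, so |(-6z + 1)/(z - 8) + 37/14| < ε.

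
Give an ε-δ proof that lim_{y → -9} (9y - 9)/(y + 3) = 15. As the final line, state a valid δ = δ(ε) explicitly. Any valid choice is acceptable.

δ = min(3, (1/2)ε)

Let ε > 0 be given. We want δ > 0 with 0 < |y + 9| < δ ⇒ |(9y - 9)/(y + 3) − 15| < ε.
Combining over a common denominator, (9y - 9)/(y + 3) − 15 = [(9y - 9)·(-6) − (-90)·(y + 3)] / [(-6)·(y + 3)] = 36(y + 9) / ((-6)(y + 3)).
So |(9y - 9)/(y + 3) − 15| = 36|y + 9| / (6·|y + 3|).
Restrict δ ≤ 3. Then |y + 9| < 3 gives |y + 3| = |(y + 9) + (-6)| ≥ 6 − 3 = 3.
Hence |(9y - 9)/(y + 3) − 15| < 36|y + 9|/(6·3) = 2|y + 9|, which is < ε once |y + 9| < (1/2)ε.
Take δ = min(3, (1/2)ε). Then 0 < |y + 9| < δ forces both bounds, so |(9y - 9)/(y + 3) − 15| < ε.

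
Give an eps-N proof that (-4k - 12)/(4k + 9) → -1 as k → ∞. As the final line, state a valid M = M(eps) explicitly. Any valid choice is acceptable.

Suppose eps > 0. For k ≥ 1, |(-4k - 12)/(4k + 9) + 1| = |-12|/(4(4k + 9)) = 12/(4(4k + 9)).
Since 4k + 9 ≥ 4k for k ≥ 1, this is ≤ 12/(4·4k) = (3/4)/k.
So |(-4k - 12)/(4k + 9) + 1| < eps whenever k > (3/4)/eps.
Take M = (3/4)/eps. If k > M then |(-4k - 12)/(4k + 9) + 1| ≤ (3/4)/k < eps.

M = (3/4)/eps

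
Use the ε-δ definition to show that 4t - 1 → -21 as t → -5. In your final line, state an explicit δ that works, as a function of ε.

Let ε > 0 be given. We need δ > 0 so that 0 < |t + 5| < δ implies |(4t - 1) + 21| < ε.
Since (4t - 1) + 21 = 4(t + 5), we have |(4t - 1) + 21| = 4|t + 5|.
Thus it suffices that |t + 5| < ε/4.
Take δ = ε/4. If 0 < |t + 5| < δ then |(4t - 1) + 21| = 4|t + 5| < 4·(ε/4) = ε.

δ = ε/4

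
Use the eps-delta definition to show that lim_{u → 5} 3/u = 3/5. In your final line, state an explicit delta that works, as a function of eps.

Let eps > 0 be given. We seek delta > 0 such that 0 < |u − 5| < delta implies |3/u − (3/5)| < eps.
|3/u − (3/5)| = 3·|5 − u|/(5·|u|) = 3|u − 5|/(5|u|).
Restrict delta ≤ 5/2. Then |u − 5| < 5/2 gives |u| > 5/2, so 5|u| > 25/2.
Then |3/u − (3/5)| < 3|u − 5|/(25/2), which is < eps when |u − 5| < (25/6)eps.
Take delta = min(5/2, (25/6)eps). Then 0 < |u − 5| < delta gives both |u − 5| < 5/2 and |u − 5| < (25/6)eps, so |3/u − (3/5)| < eps.

delta = min(5/2, (25/6)eps)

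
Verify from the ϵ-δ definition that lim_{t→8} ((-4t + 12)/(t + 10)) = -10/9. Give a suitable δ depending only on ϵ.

Let ϵ > 0 be given. We want δ > 0 with 0 < |t − 8| < δ ⇒ |(-4t + 12)/(t + 10) + 10/9| < ϵ.
Combining over a common denominator, (-4t + 12)/(t + 10) + 10/9 = [(-4t + 12)·18 − (-20)·(t + 10)] / [18·(t + 10)] = -52(t − 8) / (18(t + 10)).
So |(-4t + 12)/(t + 10) + 10/9| = 52|t − 8| / (18·|t + 10|).
Restrict δ ≤ 9. Then |t − 8| < 9 gives |t + 10| = |(t − 8) + 18| ≥ 18 − 9 = 9.
Hence |(-4t + 12)/(t + 10) + 10/9| < 52|t − 8|/(18·9) = (26/81)|t − 8|, which is < ϵ once |t − 8| < (81/26)ϵ.
Take δ = min(9, (81/26)ϵ). Then 0 < |t − 8| < δ forces both bounds, so |(-4t + 12)/(t + 10) + 10/9| < ϵ.

δ = min(9, (81/26)ϵ)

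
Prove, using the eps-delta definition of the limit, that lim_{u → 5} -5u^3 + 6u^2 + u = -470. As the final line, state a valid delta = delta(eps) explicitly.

Let eps > 0. We want delta > 0 such that 0 < |u − 5| < delta implies |(-5u^3 + 6u^2 + u) + 470| < eps.
(-5u^3 + 6u^2 + u) + 470 = -5u^3 + 6u^2 + u + 470 = (u − 5)(-5u^2 - 19u - 94).
So |(-5u^3 + 6u^2 + u) + 470| = |u − 5|·|-5u^2 - 19u - 94|.
Require delta ≤ 2. Then |u − 5| < 2 gives |u| < 7, and by the triangle inequality |-5u^2 - 19u - 94| ≤ 5·7^2 + 19·7 + 94 = 472.
Hence |(-5u^3 + 6u^2 + u) + 470| ≤ 472|u − 5| < eps provided |u − 5| < eps/472.
Choosing delta = min(2, eps/472) ensures both conditions, hence |(-5u^3 + 6u^2 + u) + 470| < eps.

delta = min(2, eps/472)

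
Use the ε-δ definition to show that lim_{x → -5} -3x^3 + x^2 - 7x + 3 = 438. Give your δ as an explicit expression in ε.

δ = min(1, ε/291)

Fix ε > 0. We want δ > 0 such that 0 < |x + 5| < δ implies |(-3x^3 + x^2 - 7x + 3) − 438| < ε.
(-3x^3 + x^2 - 7x + 3) − 438 = -3x^3 + x^2 - 7x - 435 = (x + 5)(-3x^2 + 16x - 87).
So |(-3x^3 + x^2 - 7x + 3) − 438| = |x + 5|·|-3x^2 + 16x - 87|.
Require δ ≤ 1. Then |x + 5| < 1 gives |x| < 6, and by the triangle inequality |-3x^2 + 16x - 87| ≤ 3·6^2 + 16·6 + 87 = 291.
Hence |(-3x^3 + x^2 - 7x + 3) − 438| ≤ 291|x + 5| < ε provided |x + 5| < ε/291.
Choosing δ = min(1, ε/291) ensures both conditions, hence |(-3x^3 + x^2 - 7x + 3) − 438| < ε.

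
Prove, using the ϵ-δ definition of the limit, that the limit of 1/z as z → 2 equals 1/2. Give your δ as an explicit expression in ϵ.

Suppose ϵ > 0. We seek δ > 0 such that 0 < |z − 2| < δ implies |1/z − (1/2)| < ϵ.
|1/z − (1/2)| = |2 − z|/(2·|z|) = |z − 2|/(2|z|).
Require δ ≤ 1 so that |z| > 2 − 1 = 1, hence 2|z| > 2.
Then |1/z − (1/2)| < |z − 2|/2, which is < ϵ when |z − 2| < 2ϵ.
Take δ = min(1, 2ϵ). Then 0 < |z − 2| < δ gives both |z − 2| < 1 and |z − 2| < 2ϵ, so |1/z − (1/2)| < ϵ.

δ = min(1, 2ϵ)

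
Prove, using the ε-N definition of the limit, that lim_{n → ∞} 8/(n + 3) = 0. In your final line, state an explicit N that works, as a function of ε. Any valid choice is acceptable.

N = 8/ε

Let ε > 0 be given. For n ≥ 1, |8/(n + 3) − 0| = 8/(n + 3) ≤ 8/n.
We need 8/n < ε, i.e. n > 8/ε.
Take N = 8/ε. If n > N then |8/(n + 3)| ≤ 8/n < ε.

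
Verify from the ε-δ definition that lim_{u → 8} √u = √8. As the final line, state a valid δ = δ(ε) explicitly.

δ = min(8, √8·ε)

Suppose ε > 0. We want δ > 0 such that 0 < |u − 8| < δ implies |√u − √8| < ε.
Rationalise: √u − √8 = (u − 8)/(√u + √8), so |√u − √8| = |u − 8|/(√u + √8).
Restrict δ ≤ 8 so that |u − 8| < 8 forces u > 0, and then √u + √8 > √8.
Hence |√u − √8| < |u − 8|/√8, which is < ε once |u − 8| < √8·ε.
Take δ = min(8, √8·ε). If 0 < |u − 8| < δ then u > 0 and |√u − √8| < |u − 8|/√8 < ε.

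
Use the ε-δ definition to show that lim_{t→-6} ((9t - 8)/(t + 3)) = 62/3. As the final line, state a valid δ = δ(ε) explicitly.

Let ε > 0. We want δ > 0 with 0 < |t + 6| < δ ⇒ |(9t - 8)/(t + 3) − (62/3)| < ε.
Combining over a common denominator, (9t - 8)/(t + 3) − (62/3) = [(9t - 8)·(-3) − (-62)·(t + 3)] / [(-3)·(t + 3)] = 35(t + 6) / ((-3)(t + 3)).
So |(9t - 8)/(t + 3) − (62/3)| = 35|t + 6| / (3·|t + 3|).
Restrict δ ≤ 3/2. Then |t + 6| < 3/2 gives |t + 3| = |(t + 6) + (-3)| ≥ 3 − 3/2 = 3/2.
Hence |(9t - 8)/(t + 3) − (62/3)| < 35|t + 6|/(3·(3/2)) = (70/9)|t + 6|, which is < ε once |t + 6| < (9/70)ε.
Take δ = min(3/2, (9/70)ε). Then 0 < |t + 6| < δ forces both bounds, so |(9t - 8)/(t + 3) − (62/3)| < ε.

δ = min(3/2, (9/70)ε)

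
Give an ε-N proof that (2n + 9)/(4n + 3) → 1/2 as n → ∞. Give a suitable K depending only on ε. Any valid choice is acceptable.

Suppose ε > 0. For n ≥ 1, |(2n + 9)/(4n + 3) − (1/2)| = |30|/(4(4n + 3)) = 30/(4(4n + 3)).
Since 4n + 3 ≥ 4n for n ≥ 1, this is ≤ 30/(4·4n) = (15/8)/n.
So |(2n + 9)/(4n + 3) − (1/2)| < ε whenever n > (15/8)/ε.
Take K = (15/8)/ε. If n > K then |(2n + 9)/(4n + 3) − (1/2)| ≤ (15/8)/n < ε.

K = (15/8)/ε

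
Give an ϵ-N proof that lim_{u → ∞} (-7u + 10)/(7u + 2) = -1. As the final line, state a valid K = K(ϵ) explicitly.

Fix ϵ > 0. We seek K > 0 such that u > K implies |(-7u + 10)/(7u + 2) + 1| < ϵ.
(-7u + 10)/(7u + 2) + 1 = (7(-7u + 10) − (-7)(7u + 2)) / (7(7u + 2)) = 84/(7(7u + 2)).
For u > 0 we have 7u + 2 > 7u, so |(-7u + 10)/(7u + 2) + 1| = 84/(7(7u + 2)) < 84/(7·7u) = (12/7)/u.
Thus |(-7u + 10)/(7u + 2) + 1| < ϵ whenever u > (12/7)/ϵ.
Take K = (12/7)/ϵ. If u > K then |(-7u + 10)/(7u + 2) + 1| < (12/7)/u < ϵ.

K = (12/7)/ϵ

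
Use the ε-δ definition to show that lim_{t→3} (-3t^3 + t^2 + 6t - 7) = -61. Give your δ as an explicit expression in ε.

δ = min(1, ε/98)

Let ε > 0. We want δ > 0 such that 0 < |t − 3| < δ implies |(-3t^3 + t^2 + 6t - 7) + 61| < ε.
(-3t^3 + t^2 + 6t - 7) + 61 = -3t^3 + t^2 + 6t + 54 = (t − 3)(-3t^2 - 8t - 18).
So |(-3t^3 + t^2 + 6t - 7) + 61| = |t − 3|·|-3t^2 - 8t - 18|.
Assume first that |t − 3| < 1, so |t| < 4. Then |-3t^2 - 8t - 18| ≤ 3·4^2 + 8·4 + 18 = 98.
Hence |(-3t^3 + t^2 + 6t - 7) + 61| ≤ 98|t − 3| < ε provided |t − 3| < ε/98.
Choosing δ = min(1, ε/98) ensures both conditions, hence |(-3t^3 + t^2 + 6t - 7) + 61| < ε.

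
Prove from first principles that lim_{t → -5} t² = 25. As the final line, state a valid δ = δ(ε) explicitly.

δ = min(1, ε/11)

Let ε > 0. We seek δ > 0 with 0 < |t + 5| < δ ⇒ |t² − 25| < ε.
Factor: t² − 25 = (t + 5)(t - 5), so |t² − 25| = |t + 5|·|t - 5|.
Impose δ ≤ 1 so that |t| < 6; then |t - 5| ≤ 11.
Hence |t² − 25| ≤ 11|t + 5|, which is < ε once |t + 5| < ε/11.
Take δ = min(1, ε/11). If 0 < |t + 5| < δ then both bounds hold and |t² − 25| ≤ 11|t + 5| < 11·(ε/11) = ε.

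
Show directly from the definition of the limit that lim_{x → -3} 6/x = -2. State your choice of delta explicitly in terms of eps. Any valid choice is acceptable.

delta = min(3/2, (3/4)eps)

Fix eps > 0. We seek delta > 0 such that 0 < |x + 3| < delta implies |6/x + 2| < eps.
|6/x + 2| = 6·|-3 − x|/(3·|x|) = 6|x + 3|/(3|x|).
Restrict delta ≤ 3/2. Then |x + 3| < 3/2 gives |x| > 3/2, so 3|x| > 9/2.
Then |6/x + 2| < 6|x + 3|/(9/2), which is < eps when |x + 3| < (3/4)eps.
Take delta = min(3/2, (3/4)eps). Then 0 < |x + 3| < delta gives both |x + 3| < 3/2 and |x + 3| < (3/4)eps, so |6/x + 2| < eps.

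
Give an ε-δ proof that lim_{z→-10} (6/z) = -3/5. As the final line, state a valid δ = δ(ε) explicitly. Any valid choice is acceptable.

Let ε > 0. We seek δ > 0 such that 0 < |z + 10| < δ implies |6/z + 3/5| < ε.
|6/z + 3/5| = 6·|-10 − z|/(10·|z|) = 6|z + 10|/(10|z|).
Restrict δ ≤ 5. Then |z + 10| < 5 gives |z| > 5, so 10|z| > 50.
Then |6/z + 3/5| < 6|z + 10|/50, which is < ε when |z + 10| < (25/3)ε.
Take δ = min(5, (25/3)ε). Then 0 < |z + 10| < δ gives both |z + 10| < 5 and |z + 10| < (25/3)ε, so |6/z + 3/5| < ε.

δ = min(5, (25/3)ε)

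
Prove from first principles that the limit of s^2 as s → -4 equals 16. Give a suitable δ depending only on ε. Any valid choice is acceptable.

δ = min(1, ε/9)

Suppose ε > 0. We seek δ > 0 with 0 < |s + 4| < δ ⇒ |s^2 − 16| < ε.
Factor: s^2 − 16 = (s + 4)(s - 4), so |s^2 − 16| = |s + 4|·|s - 4|.
Restrict δ ≤ 1. Then |s + 4| < 1 gives |s| < 5, so by the triangle inequality |s - 4| ≤ 5 + 4 = 9.
Hence |s^2 − 16| ≤ 9|s + 4|, which is < ε once |s + 4| < ε/9.
Take δ = min(1, ε/9). If 0 < |s + 4| < δ then both bounds hold and |s^2 − 16| ≤ 9|s + 4| < 9·(ε/9) = ε.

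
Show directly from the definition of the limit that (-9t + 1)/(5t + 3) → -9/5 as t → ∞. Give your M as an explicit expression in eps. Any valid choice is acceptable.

M = (32/25)/eps

Fix eps > 0. We seek M > 0 such that t > M implies |(-9t + 1)/(5t + 3) + 9/5| < eps.
(-9t + 1)/(5t + 3) + 9/5 = (5(-9t + 1) − (-9)(5t + 3)) / (5(5t + 3)) = 32/(5(5t + 3)).
For t > 0 we have 5t + 3 > 5t, so |(-9t + 1)/(5t + 3) + 9/5| = 32/(5(5t + 3)) < 32/(5·5t) = (32/25)/t.
Thus |(-9t + 1)/(5t + 3) + 9/5| < eps whenever t > (32/25)/eps.
Take M = (32/25)/eps. If t > M then |(-9t + 1)/(5t + 3) + 9/5| < (32/25)/t < eps.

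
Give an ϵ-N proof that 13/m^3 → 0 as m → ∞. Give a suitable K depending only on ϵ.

Fix ϵ > 0. For m ≥ 1, |13/m^3 − 0| = 13/m^3.
13/m^3 < ϵ ⇔ m^3 > 13/ϵ ⇔ m > (13/ϵ)^{1/3}.
Take K = (13/ϵ)^{1/3}. Then m > K implies 13/m^3 < ϵ.

K = (13/ϵ)^{1/3}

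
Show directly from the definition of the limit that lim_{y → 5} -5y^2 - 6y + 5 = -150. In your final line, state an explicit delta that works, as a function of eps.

delta = min(2, eps/66)

Let eps > 0 be given. We want delta > 0 such that 0 < |y − 5| < delta implies |(-5y^2 - 6y + 5) + 150| < eps.
(-5y^2 - 6y + 5) + 150 = -5y^2 - 6y + 155 = (y − 5)(-5y - 31).
So |(-5y^2 - 6y + 5) + 150| = |y − 5|·|-5y - 31|.
Assume first that |y − 5| < 2, so |y| < 7. Then |-5y - 31| ≤ 5·7 + 31 = 66.
Hence |(-5y^2 - 6y + 5) + 150| ≤ 66|y − 5| < eps provided |y − 5| < eps/66.
Take delta = min(2, eps/66). Then 0 < |y − 5| < delta gives both |y − 5| < 2 and |y − 5| < eps/66, so |(-5y^2 - 6y + 5) + 150| < eps.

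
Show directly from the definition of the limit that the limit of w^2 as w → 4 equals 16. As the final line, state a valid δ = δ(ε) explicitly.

δ = min(2, ε/10)

Fix ε > 0. We seek δ > 0 with 0 < |w − 4| < δ ⇒ |w^2 − 16| < ε.
Factor: w^2 − 16 = (w − 4)(w + 4), so |w^2 − 16| = |w − 4|·|w + 4|.
Impose δ ≤ 2 so that |w| < 6; then |w + 4| ≤ 10.
Hence |w^2 − 16| ≤ 10|w − 4|, which is < ε once |w − 4| < ε/10.
Take δ = min(2, ε/10). If 0 < |w − 4| < δ then both bounds hold and |w^2 − 16| ≤ 10|w − 4| < 10·(ε/10) = ε.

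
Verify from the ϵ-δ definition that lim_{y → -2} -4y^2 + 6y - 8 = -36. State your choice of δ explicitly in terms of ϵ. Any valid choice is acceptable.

Suppose ϵ > 0. We want δ > 0 such that 0 < |y + 2| < δ implies |(-4y^2 + 6y - 8) + 36| < ϵ.
(-4y^2 + 6y - 8) + 36 = -4y^2 + 6y + 28 = (y + 2)(-4y + 14).
So |(-4y^2 + 6y - 8) + 36| = |y + 2|·|-4y + 14|.
Require δ ≤ 2. Then |y + 2| < 2 gives |y| < 4, and by the triangle inequality |-4y + 14| ≤ 4·4 + 14 = 30.
Hence |(-4y^2 + 6y - 8) + 36| ≤ 30|y + 2| < ϵ provided |y + 2| < ϵ/30.
Choosing δ = min(2, ϵ/30) ensures both conditions, hence |(-4y^2 + 6y - 8) + 36| < ϵ.

δ = min(2, ϵ/30)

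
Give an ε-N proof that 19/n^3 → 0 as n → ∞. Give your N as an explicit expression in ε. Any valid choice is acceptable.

N = (19/ε)^{1/3}

Suppose ε > 0. For n ≥ 1, |19/n^3 − 0| = 19/n^3.
19/n^3 < ε ⇔ n^3 > 19/ε ⇔ n > (19/ε)^{1/3}.
Take N = (19/ε)^{1/3}. Then n > N implies 19/n^3 < ε.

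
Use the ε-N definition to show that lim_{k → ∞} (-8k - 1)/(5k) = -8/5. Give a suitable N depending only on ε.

Suppose ε > 0. For k ≥ 1, |(-8k - 1)/(5k) + 8/5| = |-5|/(5(5k)) = 5/(5(5k)).
Since 5k ≥ 5k for k ≥ 1, this is ≤ 5/(5·5k) = (1/5)/k.
So |(-8k - 1)/(5k) + 8/5| < ε whenever k > (1/5)/ε.
Take N = (1/5)/ε. If k > N then |(-8k - 1)/(5k) + 8/5| ≤ (1/5)/k < ε.

N = (1/5)/ε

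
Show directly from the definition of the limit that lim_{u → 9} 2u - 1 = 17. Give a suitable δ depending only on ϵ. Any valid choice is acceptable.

δ = ϵ/2

Fix ϵ > 0. We need δ > 0 so that 0 < |u − 9| < δ implies |(2u - 1) − 17| < ϵ.
|(2u - 1) − 17| = |2u - 18| = 2|u − 9|.
Thus it suffices that |u − 9| < ϵ/2.
Take δ = ϵ/2. If 0 < |u − 9| < δ then |(2u - 1) − 17| = 2|u − 9| < 2·(ϵ/2) = ϵ.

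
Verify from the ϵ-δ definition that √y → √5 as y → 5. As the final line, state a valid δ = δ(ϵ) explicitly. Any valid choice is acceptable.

Suppose ϵ > 0. We want δ > 0 such that 0 < |y − 5| < δ implies |√y − √5| < ϵ.
Multiplying by the conjugate, |√y − √5| = |y − 5|/(√y + √5).
Restrict δ ≤ 5 so that |y − 5| < 5 forces y > 0, and then √y + √5 > √5.
Hence |√y − √5| < |y − 5|/√5, which is < ϵ once |y − 5| < √5·ϵ.
Take δ = min(5, √5·ϵ). If 0 < |y − 5| < δ then y > 0 and |√y − √5| < |y − 5|/√5 < ϵ.

δ = min(5, √5·ϵ)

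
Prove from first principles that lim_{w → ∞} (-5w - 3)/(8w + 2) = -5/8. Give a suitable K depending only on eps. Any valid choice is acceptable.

K = (7/32)/eps

Let eps > 0. We seek K > 0 such that w > K implies |(-5w - 3)/(8w + 2) + 5/8| < eps.
(-5w - 3)/(8w + 2) + 5/8 = (8(-5w - 3) − (-5)(8w + 2)) / (8(8w + 2)) = -14/(8(8w + 2)).
For w > 0 we have 8w + 2 > 8w, so |(-5w - 3)/(8w + 2) + 5/8| = 14/(8(8w + 2)) < 14/(8·8w) = (7/32)/w.
Thus |(-5w - 3)/(8w + 2) + 5/8| < eps whenever w > (7/32)/eps.
Take K = (7/32)/eps. If w > K then |(-5w - 3)/(8w + 2) + 5/8| < (7/32)/w < eps.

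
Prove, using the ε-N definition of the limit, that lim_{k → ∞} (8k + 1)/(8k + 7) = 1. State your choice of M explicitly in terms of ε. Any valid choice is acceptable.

Let ε > 0. For k ≥ 1, |(8k + 1)/(8k + 7) − 1| = |-48|/(8(8k + 7)) = 48/(8(8k + 7)).
Since 8k + 7 ≥ 8k for k ≥ 1, this is ≤ 48/(8·8k) = (3/4)/k.
So |(8k + 1)/(8k + 7) − 1| < ε whenever k > (3/4)/ε.
Take M = (3/4)/ε. If k > M then |(8k + 1)/(8k + 7) − 1| ≤ (3/4)/k < ε.

M = (3/4)/ε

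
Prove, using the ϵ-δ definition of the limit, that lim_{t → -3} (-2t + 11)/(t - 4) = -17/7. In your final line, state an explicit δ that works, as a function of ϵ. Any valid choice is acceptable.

Let ϵ > 0. We want δ > 0 with 0 < |t + 3| < δ ⇒ |(-2t + 11)/(t - 4) + 17/7| < ϵ.
Combining over a common denominator, (-2t + 11)/(t - 4) + 17/7 = [(-2t + 11)·(-7) − 17·(t - 4)] / [(-7)·(t - 4)] = -3(t + 3) / ((-7)(t - 4)).
So |(-2t + 11)/(t - 4) + 17/7| = 3|t + 3| / (7·|t − 4|).
Require δ ≤ 7/2, so |t − 4| ≥ |-7| − |t + 3| > 7 − 7/2 = 7/2.
Hence |(-2t + 11)/(t - 4) + 17/7| < 3|t + 3|/(7·(7/2)) = (6/49)|t + 3|, which is < ϵ once |t + 3| < (49/6)ϵ.
Take δ = min(7/2, (49/6)ϵ). Then 0 < |t + 3| < δ forces both bounds, so |(-2t + 11)/(t - 4) + 17/7| < ϵ.

δ = min(7/2, (49/6)ϵ)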